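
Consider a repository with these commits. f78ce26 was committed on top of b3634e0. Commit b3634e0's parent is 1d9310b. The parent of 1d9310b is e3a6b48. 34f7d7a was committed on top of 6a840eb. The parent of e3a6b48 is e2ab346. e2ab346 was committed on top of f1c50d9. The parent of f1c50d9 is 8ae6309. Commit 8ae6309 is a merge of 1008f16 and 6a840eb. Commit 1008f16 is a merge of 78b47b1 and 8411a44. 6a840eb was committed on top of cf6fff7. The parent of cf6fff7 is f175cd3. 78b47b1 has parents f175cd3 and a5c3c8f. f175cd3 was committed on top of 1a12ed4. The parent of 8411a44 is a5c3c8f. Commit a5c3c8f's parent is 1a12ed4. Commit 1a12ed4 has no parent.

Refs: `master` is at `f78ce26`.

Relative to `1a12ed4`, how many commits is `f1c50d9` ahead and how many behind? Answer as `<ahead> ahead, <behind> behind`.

9 ahead, 0 behind

Reachable from f1c50d9: {1008f16, 1a12ed4, 6a840eb, 78b47b1, 8411a44, 8ae6309, a5c3c8f, cf6fff7, f175cd3, f1c50d9}.
Reachable from 1a12ed4: {1a12ed4}.
Only in f1c50d9's history (ahead): {1008f16, 6a840eb, 78b47b1, 8411a44, 8ae6309, a5c3c8f, cf6fff7, f175cd3, f1c50d9} — 9.
Only in 1a12ed4's history (behind): {} — 0.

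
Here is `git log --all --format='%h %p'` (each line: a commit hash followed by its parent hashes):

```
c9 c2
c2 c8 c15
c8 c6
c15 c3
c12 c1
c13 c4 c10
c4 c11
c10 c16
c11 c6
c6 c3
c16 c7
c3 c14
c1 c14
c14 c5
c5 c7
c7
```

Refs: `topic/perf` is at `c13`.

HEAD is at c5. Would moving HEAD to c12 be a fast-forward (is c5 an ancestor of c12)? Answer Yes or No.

A fast-forward from c5 to c12 is possible iff c5 is an ancestor of c12.
Ancestors of c12: {c1, c12, c14, c5, c7}.
c5 is among them, so fast-forward is possible.

Yes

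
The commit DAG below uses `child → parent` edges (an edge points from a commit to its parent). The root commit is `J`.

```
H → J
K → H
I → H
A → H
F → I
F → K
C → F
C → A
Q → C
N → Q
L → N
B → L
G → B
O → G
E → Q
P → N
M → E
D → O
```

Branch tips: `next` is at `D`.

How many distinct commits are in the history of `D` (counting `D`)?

14

Walking parent pointers from D: reachable set = {A, B, C, D, F, G, H, I, J, K, L, N, O, Q}.
That is 14 commits.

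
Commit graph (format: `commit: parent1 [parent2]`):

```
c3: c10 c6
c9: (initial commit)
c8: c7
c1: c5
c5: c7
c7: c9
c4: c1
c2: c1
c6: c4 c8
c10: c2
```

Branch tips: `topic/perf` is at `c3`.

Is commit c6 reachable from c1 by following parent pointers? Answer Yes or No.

No

Ancestors of c1: {c1, c5, c7, c9}.
c6 is not in that set, so it is not an ancestor of c1.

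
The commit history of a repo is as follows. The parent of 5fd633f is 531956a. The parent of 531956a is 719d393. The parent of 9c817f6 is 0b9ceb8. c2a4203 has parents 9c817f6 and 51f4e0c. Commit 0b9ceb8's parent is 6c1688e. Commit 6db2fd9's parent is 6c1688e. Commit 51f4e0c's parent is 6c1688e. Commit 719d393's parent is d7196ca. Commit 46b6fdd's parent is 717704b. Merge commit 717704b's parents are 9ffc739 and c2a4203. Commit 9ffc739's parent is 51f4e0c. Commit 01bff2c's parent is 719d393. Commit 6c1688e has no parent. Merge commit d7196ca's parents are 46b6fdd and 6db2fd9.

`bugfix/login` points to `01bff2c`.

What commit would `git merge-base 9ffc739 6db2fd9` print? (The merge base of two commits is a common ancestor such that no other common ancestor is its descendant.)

6c1688e

Ancestors of 9ffc739: {51f4e0c, 6c1688e, 9ffc739}.
Ancestors of 6db2fd9: {6c1688e, 6db2fd9}.
Common ancestors: {6c1688e}.
The only common ancestor is 6c1688e, so it is the merge base.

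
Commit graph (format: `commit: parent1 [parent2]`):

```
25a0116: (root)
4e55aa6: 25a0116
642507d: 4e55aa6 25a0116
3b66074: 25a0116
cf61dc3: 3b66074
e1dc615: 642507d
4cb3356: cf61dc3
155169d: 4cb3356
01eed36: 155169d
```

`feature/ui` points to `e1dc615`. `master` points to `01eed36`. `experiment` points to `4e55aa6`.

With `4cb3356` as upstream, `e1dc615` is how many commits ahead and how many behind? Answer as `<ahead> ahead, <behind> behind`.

Reachable from e1dc615: {25a0116, 4e55aa6, 642507d, e1dc615}.
Reachable from 4cb3356: {25a0116, 3b66074, 4cb3356, cf61dc3}.
Only in e1dc615's history (ahead): {4e55aa6, 642507d, e1dc615} — 3.
Only in 4cb3356's history (behind): {3b66074, 4cb3356, cf61dc3} — 3.

3 ahead, 3 behind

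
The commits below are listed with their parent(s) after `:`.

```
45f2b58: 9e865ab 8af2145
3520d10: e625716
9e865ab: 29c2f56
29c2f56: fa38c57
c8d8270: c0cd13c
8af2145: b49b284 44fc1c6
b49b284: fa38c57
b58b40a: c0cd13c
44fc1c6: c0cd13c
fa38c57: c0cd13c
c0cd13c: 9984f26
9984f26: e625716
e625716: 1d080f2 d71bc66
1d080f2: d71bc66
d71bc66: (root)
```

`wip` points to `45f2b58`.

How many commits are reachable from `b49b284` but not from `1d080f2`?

5

Reachable from b49b284: {1d080f2, 9984f26, b49b284, c0cd13c, d71bc66, e625716, fa38c57}.
Reachable from 1d080f2: {1d080f2, d71bc66}.
In b49b284's history but not 1d080f2's: {9984f26, b49b284, c0cd13c, e625716, fa38c57} — 5 commits.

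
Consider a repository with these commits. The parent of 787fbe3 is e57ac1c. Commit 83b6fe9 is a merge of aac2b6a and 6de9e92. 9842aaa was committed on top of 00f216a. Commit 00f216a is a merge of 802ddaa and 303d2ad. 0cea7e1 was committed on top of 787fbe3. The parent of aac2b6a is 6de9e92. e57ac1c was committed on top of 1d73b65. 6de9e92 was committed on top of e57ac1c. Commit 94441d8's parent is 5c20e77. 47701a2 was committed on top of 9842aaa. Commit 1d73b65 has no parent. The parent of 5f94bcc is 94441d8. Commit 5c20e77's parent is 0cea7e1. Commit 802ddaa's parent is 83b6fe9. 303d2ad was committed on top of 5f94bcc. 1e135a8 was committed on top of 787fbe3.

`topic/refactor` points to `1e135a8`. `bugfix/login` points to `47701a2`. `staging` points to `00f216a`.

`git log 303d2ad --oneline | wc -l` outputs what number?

Walking parent pointers from 303d2ad: reachable set = {0cea7e1, 1d73b65, 303d2ad, 5c20e77, 5f94bcc, 787fbe3, 94441d8, e57ac1c}.
That is 8 commits.

8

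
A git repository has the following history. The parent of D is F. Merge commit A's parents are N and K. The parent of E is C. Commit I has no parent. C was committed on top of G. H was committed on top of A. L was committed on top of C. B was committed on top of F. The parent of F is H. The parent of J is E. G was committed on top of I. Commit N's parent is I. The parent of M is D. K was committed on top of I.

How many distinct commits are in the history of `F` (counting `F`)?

Walking parent pointers from F: reachable set = {A, F, H, I, K, N}.
That is 6 commits.

6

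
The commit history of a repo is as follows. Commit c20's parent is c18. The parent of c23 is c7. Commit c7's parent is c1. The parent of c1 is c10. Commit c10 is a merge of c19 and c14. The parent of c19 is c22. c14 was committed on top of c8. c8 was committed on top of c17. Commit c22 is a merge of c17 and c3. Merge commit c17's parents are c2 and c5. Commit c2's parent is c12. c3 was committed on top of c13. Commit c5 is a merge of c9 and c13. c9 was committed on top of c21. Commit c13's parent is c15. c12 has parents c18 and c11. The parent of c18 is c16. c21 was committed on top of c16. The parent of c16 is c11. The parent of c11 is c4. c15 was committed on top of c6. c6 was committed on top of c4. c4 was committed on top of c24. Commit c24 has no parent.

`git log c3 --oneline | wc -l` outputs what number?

Walking parent pointers from c3: reachable set = {c13, c15, c24, c3, c4, c6}.
That is 6 commits.

6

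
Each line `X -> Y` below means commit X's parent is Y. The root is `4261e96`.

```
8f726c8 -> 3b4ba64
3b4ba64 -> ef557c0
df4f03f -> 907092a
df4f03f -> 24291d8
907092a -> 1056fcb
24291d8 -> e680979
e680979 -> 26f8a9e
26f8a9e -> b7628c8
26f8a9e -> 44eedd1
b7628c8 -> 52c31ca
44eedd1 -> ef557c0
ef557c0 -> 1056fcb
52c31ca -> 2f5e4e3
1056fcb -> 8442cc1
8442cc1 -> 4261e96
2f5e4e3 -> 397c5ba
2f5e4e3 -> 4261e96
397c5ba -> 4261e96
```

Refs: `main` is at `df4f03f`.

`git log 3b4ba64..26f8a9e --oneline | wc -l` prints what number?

Reachable from 26f8a9e: {1056fcb, 26f8a9e, 2f5e4e3, 397c5ba, 4261e96, 44eedd1, 52c31ca, 8442cc1, b7628c8, ef557c0}.
Reachable from 3b4ba64: {1056fcb, 3b4ba64, 4261e96, 8442cc1, ef557c0}.
In 26f8a9e's history but not 3b4ba64's: {26f8a9e, 2f5e4e3, 397c5ba, 44eedd1, 52c31ca, b7628c8} — 6 commits.

6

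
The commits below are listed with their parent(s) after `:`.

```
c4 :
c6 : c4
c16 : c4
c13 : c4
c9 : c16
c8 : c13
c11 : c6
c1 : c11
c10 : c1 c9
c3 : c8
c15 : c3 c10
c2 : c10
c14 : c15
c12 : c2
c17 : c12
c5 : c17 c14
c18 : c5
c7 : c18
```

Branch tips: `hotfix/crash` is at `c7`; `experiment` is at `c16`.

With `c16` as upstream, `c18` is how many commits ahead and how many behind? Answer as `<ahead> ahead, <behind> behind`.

15 ahead, 0 behind

Reachable from c18: {c1, c10, c11, c12, c13, c14, c15, c16, c17, c18, c2, c3, c4, c5, c6, c8, c9}.
Reachable from c16: {c16, c4}.
Only in c18's history (ahead): {c1, c10, c11, c12, c13, c14, c15, c17, c18, c2, c3, c5, c6, c8, c9} — 15.
Only in c16's history (behind): {} — 0.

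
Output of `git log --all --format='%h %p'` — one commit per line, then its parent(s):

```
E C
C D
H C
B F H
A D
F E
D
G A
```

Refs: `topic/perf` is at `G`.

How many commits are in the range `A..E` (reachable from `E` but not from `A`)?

2

Reachable from E: {C, D, E}.
Reachable from A: {A, D}.
In E's history but not A's: {C, E} — 2 commits.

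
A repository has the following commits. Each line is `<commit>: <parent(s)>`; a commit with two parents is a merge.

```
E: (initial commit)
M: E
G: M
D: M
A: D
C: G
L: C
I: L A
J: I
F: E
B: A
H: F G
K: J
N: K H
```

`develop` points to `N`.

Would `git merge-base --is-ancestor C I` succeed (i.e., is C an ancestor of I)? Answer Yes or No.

Yes

Ancestors of I (commits reachable by following parents): {A, C, D, E, G, I, L, M}.
C is in that set, so it is an ancestor of I.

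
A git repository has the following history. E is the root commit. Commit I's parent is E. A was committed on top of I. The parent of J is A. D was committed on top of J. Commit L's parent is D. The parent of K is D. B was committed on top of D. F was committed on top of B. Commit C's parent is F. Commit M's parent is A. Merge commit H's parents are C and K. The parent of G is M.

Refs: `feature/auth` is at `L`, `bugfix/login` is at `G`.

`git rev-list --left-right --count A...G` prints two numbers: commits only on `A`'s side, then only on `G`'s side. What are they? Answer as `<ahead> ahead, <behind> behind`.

0 ahead, 2 behind

Reachable from A: {A, E, I}.
Reachable from G: {A, E, G, I, M}.
Only in A's history (ahead): {} — 0.
Only in G's history (behind): {G, M} — 2.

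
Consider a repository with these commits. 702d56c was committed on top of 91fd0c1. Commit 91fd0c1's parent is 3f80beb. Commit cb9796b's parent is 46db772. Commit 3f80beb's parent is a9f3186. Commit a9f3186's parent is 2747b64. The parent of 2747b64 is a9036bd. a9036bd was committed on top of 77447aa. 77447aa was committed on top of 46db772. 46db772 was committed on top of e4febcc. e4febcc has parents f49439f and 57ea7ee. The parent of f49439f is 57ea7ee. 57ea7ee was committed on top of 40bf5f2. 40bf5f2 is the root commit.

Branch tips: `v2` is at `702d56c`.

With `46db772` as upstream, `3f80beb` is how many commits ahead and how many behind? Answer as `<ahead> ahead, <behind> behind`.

5 ahead, 0 behind

Reachable from 3f80beb: {2747b64, 3f80beb, 40bf5f2, 46db772, 57ea7ee, 77447aa, a9036bd, a9f3186, e4febcc, f49439f}.
Reachable from 46db772: {40bf5f2, 46db772, 57ea7ee, e4febcc, f49439f}.
Only in 3f80beb's history (ahead): {2747b64, 3f80beb, 77447aa, a9036bd, a9f3186} — 5.
Only in 46db772's history (behind): {} — 0.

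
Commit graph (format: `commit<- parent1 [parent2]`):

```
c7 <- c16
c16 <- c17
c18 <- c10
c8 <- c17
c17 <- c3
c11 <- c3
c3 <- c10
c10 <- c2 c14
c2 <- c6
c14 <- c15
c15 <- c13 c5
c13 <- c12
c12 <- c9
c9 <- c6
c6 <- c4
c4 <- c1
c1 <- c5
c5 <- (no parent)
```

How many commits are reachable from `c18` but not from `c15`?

4

Reachable from c18: {c1, c10, c12, c13, c14, c15, c18, c2, c4, c5, c6, c9}.
Reachable from c15: {c1, c12, c13, c15, c4, c5, c6, c9}.
In c18's history but not c15's: {c10, c14, c18, c2} — 4 commits.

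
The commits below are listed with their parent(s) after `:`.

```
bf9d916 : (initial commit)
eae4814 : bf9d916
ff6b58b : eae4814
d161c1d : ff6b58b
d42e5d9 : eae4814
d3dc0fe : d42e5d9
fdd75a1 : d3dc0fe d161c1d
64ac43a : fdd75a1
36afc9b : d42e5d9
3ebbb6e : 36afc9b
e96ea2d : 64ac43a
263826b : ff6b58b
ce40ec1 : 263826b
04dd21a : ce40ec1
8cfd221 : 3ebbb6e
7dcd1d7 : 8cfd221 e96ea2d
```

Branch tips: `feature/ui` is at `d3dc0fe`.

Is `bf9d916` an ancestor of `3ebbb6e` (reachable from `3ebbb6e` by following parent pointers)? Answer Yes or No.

Yes

Ancestors of 3ebbb6e (commits reachable by following parents): {36afc9b, 3ebbb6e, bf9d916, d42e5d9, eae4814}.
bf9d916 is in that set, so it is an ancestor of 3ebbb6e.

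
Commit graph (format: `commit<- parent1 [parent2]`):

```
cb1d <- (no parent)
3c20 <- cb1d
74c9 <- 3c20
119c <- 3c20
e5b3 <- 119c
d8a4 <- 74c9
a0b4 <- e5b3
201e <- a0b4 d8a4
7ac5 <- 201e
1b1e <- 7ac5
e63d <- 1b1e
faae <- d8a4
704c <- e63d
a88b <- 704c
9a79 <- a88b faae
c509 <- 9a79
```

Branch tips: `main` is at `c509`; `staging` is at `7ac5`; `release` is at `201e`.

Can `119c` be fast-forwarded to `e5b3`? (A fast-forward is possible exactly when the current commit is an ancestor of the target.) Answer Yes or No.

A fast-forward from 119c to e5b3 is possible iff 119c is an ancestor of e5b3.
Ancestors of e5b3: {119c, 3c20, cb1d, e5b3}.
119c is among them, so fast-forward is possible.

Yes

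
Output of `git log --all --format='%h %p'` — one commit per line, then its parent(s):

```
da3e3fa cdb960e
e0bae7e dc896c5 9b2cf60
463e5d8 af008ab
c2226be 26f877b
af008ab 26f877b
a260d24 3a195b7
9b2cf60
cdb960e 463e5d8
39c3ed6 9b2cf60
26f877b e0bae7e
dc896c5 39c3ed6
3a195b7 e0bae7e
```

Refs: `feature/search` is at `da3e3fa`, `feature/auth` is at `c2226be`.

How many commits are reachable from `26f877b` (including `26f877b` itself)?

Walking parent pointers from 26f877b: reachable set = {26f877b, 39c3ed6, 9b2cf60, dc896c5, e0bae7e}.
That is 5 commits.

5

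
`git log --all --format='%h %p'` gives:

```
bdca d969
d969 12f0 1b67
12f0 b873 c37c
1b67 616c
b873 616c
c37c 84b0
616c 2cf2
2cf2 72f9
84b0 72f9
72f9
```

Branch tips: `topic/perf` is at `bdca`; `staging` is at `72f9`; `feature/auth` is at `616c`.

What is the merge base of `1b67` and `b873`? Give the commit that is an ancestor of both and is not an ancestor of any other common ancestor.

616c

Ancestors of 1b67: {1b67, 2cf2, 616c, 72f9}.
Ancestors of b873: {2cf2, 616c, 72f9, b873}.
Common ancestors: {2cf2, 616c, 72f9}.
Among these, 616c is not an ancestor of any other common ancestor — it is the merge base.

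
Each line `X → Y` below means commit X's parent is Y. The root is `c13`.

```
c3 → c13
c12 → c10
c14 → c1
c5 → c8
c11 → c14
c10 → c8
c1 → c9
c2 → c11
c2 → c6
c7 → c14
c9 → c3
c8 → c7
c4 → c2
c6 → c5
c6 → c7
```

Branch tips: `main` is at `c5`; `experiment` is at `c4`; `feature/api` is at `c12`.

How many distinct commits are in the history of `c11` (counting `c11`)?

Walking parent pointers from c11: reachable set = {c1, c11, c13, c14, c3, c9}.
That is 6 commits.

6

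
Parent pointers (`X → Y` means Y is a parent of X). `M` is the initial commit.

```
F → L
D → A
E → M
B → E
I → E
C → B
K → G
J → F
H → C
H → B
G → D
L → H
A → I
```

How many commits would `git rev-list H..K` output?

Reachable from K: {A, D, E, G, I, K, M}.
Reachable from H: {B, C, E, H, M}.
In K's history but not H's: {A, D, G, I, K} — 5 commits.

5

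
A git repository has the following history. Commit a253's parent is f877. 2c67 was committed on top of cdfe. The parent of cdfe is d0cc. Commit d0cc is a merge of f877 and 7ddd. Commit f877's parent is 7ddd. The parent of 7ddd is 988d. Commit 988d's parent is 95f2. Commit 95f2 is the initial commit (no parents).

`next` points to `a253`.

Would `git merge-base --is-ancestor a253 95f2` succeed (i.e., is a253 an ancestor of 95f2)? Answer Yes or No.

No

Ancestors of 95f2: {95f2}.
a253 is not in that set, so it is not an ancestor of 95f2.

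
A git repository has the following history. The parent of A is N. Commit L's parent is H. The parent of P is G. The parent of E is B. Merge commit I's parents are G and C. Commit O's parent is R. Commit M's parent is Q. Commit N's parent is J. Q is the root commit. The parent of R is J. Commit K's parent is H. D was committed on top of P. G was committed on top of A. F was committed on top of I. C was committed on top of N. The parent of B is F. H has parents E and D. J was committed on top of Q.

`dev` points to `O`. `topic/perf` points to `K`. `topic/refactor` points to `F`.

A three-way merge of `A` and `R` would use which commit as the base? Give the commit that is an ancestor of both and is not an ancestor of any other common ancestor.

J

Ancestors of A: {A, J, N, Q}.
Ancestors of R: {J, Q, R}.
Common ancestors: {J, Q}.
Among these, J is not an ancestor of any other common ancestor — it is the merge base.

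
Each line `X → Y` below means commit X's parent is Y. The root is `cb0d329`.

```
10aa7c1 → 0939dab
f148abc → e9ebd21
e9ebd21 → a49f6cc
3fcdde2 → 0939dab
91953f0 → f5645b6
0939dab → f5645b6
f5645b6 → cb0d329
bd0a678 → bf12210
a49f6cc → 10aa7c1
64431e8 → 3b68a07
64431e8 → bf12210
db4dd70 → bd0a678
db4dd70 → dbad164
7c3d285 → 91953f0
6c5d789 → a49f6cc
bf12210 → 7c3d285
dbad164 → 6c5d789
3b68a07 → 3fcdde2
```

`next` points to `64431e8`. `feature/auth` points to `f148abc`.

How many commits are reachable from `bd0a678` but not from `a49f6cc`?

4

Reachable from bd0a678: {7c3d285, 91953f0, bd0a678, bf12210, cb0d329, f5645b6}.
Reachable from a49f6cc: {0939dab, 10aa7c1, a49f6cc, cb0d329, f5645b6}.
In bd0a678's history but not a49f6cc's: {7c3d285, 91953f0, bd0a678, bf12210} — 4 commits.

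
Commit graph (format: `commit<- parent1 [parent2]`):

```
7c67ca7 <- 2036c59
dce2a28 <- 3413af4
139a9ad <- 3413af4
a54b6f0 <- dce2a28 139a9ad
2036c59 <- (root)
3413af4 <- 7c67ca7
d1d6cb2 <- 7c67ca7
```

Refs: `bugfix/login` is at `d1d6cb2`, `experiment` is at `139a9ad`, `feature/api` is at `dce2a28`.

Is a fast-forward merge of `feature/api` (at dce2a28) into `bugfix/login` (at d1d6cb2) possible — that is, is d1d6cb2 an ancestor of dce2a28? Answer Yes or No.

A fast-forward from d1d6cb2 to dce2a28 is possible iff d1d6cb2 is an ancestor of dce2a28.
Ancestors of dce2a28: {2036c59, 3413af4, 7c67ca7, dce2a28}.
d1d6cb2 is not among them, so fast-forward is not possible.

No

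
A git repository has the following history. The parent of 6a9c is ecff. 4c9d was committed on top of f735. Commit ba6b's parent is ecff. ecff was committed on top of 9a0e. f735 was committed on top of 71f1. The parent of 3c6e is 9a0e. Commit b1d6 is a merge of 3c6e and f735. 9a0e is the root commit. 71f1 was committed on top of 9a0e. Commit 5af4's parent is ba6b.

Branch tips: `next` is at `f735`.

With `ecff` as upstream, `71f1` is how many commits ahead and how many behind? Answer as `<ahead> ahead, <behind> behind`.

Reachable from 71f1: {71f1, 9a0e}.
Reachable from ecff: {9a0e, ecff}.
Only in 71f1's history (ahead): {71f1} — 1.
Only in ecff's history (behind): {ecff} — 1.

1 ahead, 1 behind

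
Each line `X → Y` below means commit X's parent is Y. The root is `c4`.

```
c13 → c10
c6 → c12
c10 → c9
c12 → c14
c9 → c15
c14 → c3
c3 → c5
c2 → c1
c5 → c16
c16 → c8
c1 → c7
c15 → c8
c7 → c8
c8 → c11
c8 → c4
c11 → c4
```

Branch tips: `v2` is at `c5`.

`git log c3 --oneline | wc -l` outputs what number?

6

Walking parent pointers from c3: reachable set = {c11, c16, c3, c4, c5, c8}.
That is 6 commits.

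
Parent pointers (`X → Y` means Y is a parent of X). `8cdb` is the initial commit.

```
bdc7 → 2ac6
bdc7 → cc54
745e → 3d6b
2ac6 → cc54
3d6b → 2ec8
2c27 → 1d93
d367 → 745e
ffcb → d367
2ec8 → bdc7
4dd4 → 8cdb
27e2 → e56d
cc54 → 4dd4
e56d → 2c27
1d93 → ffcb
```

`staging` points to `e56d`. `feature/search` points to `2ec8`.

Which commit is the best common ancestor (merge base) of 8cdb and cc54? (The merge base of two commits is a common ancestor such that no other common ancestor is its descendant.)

8cdb

Ancestors of 8cdb: {8cdb}.
Ancestors of cc54: {4dd4, 8cdb, cc54}.
Common ancestors: {8cdb}.
The only common ancestor is 8cdb, so it is the merge base.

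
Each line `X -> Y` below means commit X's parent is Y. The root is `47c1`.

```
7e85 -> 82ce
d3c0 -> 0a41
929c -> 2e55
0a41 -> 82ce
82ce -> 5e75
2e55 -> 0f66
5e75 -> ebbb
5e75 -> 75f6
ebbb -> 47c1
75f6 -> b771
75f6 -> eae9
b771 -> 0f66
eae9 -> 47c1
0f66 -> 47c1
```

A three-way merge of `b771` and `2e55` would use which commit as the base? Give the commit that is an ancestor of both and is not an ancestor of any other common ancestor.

Ancestors of b771: {0f66, 47c1, b771}.
Ancestors of 2e55: {0f66, 2e55, 47c1}.
Common ancestors: {0f66, 47c1}.
Among these, 0f66 is not an ancestor of any other common ancestor — it is the merge base.

0f66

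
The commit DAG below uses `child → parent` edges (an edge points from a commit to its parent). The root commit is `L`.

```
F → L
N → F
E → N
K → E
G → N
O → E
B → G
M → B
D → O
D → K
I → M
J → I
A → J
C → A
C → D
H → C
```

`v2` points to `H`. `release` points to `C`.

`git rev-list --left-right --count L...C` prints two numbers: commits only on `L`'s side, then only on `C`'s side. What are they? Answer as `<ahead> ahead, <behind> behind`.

0 ahead, 13 behind

Reachable from L: {L}.
Reachable from C: {A, B, C, D, E, F, G, I, J, K, L, M, N, O}.
Only in L's history (ahead): {} — 0.
Only in C's history (behind): {A, B, C, D, E, F, G, I, J, K, M, N, O} — 13.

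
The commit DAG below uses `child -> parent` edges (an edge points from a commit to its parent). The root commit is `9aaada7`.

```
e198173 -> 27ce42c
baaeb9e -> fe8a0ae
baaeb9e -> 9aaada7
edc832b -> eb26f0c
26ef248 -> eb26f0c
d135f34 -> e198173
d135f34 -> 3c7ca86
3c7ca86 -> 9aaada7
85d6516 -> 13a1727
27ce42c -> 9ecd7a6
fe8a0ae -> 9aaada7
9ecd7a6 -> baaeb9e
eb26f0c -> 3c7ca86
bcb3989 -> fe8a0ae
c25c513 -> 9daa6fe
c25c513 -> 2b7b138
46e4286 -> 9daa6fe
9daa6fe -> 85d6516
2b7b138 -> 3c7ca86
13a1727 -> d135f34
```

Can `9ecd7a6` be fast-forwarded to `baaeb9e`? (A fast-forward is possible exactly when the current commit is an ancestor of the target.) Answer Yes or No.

No

A fast-forward from 9ecd7a6 to baaeb9e is possible iff 9ecd7a6 is an ancestor of baaeb9e.
Ancestors of baaeb9e: {9aaada7, baaeb9e, fe8a0ae}.
9ecd7a6 is not among them, so fast-forward is not possible.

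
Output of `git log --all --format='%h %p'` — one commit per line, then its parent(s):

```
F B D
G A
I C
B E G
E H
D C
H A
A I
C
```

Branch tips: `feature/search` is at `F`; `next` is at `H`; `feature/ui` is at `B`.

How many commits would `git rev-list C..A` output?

2

Reachable from A: {A, C, I}.
Reachable from C: {C}.
In A's history but not C's: {A, I} — 2 commits.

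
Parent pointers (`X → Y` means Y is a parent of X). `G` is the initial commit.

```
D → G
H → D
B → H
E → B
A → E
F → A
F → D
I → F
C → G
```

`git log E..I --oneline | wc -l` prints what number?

Reachable from I: {A, B, D, E, F, G, H, I}.
Reachable from E: {B, D, E, G, H}.
In I's history but not E's: {A, F, I} — 3 commits.

3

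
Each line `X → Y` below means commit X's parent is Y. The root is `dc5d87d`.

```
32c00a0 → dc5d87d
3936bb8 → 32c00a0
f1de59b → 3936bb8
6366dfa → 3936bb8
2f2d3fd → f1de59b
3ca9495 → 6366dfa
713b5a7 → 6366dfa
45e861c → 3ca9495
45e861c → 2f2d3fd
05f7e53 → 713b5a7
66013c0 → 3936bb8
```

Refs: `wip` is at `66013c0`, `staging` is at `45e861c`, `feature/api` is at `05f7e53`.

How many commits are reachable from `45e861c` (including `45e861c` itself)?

8

Walking parent pointers from 45e861c: reachable set = {2f2d3fd, 32c00a0, 3936bb8, 3ca9495, 45e861c, 6366dfa, dc5d87d, f1de59b}.
That is 8 commits.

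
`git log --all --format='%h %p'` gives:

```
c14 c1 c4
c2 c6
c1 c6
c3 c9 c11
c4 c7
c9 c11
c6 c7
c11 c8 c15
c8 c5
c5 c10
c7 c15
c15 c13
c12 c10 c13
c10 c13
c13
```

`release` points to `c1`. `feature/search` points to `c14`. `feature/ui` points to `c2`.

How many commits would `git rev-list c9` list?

7

Walking parent pointers from c9: reachable set = {c10, c11, c13, c15, c5, c8, c9}.
That is 7 commits.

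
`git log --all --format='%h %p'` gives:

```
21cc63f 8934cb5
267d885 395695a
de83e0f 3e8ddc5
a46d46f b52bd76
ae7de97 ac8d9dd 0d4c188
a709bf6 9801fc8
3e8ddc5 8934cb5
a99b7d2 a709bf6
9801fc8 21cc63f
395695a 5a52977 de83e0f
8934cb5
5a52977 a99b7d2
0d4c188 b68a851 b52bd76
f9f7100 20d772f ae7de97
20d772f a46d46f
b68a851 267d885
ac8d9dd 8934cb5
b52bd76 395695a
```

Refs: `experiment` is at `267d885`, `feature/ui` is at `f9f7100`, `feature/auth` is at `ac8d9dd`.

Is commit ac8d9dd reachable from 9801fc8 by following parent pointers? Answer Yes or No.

Ancestors of 9801fc8: {21cc63f, 8934cb5, 9801fc8}.
ac8d9dd is not in that set, so it is not an ancestor of 9801fc8.

No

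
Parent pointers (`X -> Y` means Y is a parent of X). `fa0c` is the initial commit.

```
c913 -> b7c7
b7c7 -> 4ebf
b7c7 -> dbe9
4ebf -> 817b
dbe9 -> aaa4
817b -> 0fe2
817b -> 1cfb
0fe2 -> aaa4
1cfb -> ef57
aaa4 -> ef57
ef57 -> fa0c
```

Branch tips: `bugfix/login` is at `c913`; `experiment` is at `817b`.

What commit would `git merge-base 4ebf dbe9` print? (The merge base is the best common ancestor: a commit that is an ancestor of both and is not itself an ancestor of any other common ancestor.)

aaa4

Ancestors of 4ebf: {0fe2, 1cfb, 4ebf, 817b, aaa4, ef57, fa0c}.
Ancestors of dbe9: {aaa4, dbe9, ef57, fa0c}.
Common ancestors: {aaa4, ef57, fa0c}.
Among these, aaa4 is not an ancestor of any other common ancestor — it is the merge base.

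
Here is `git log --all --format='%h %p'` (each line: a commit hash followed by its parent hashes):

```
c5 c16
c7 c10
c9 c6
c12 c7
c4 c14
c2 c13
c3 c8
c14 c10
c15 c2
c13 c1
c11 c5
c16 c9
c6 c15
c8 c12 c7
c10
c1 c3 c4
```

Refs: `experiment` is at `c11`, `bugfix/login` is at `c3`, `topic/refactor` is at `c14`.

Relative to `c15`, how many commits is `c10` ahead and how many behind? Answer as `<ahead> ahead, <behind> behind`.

Reachable from c10: {c10}.
Reachable from c15: {c1, c10, c12, c13, c14, c15, c2, c3, c4, c7, c8}.
Only in c10's history (ahead): {} — 0.
Only in c15's history (behind): {c1, c12, c13, c14, c15, c2, c3, c4, c7, c8} — 10.

0 ahead, 10 behind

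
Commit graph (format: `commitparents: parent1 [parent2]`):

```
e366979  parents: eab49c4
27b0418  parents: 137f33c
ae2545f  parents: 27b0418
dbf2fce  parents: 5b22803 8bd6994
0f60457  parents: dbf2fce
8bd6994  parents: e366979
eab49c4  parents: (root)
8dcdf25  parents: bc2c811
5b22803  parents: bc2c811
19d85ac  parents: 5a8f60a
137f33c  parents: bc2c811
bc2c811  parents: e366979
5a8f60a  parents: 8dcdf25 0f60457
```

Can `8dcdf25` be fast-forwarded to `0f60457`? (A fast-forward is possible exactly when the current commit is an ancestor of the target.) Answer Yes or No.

A fast-forward from 8dcdf25 to 0f60457 is possible iff 8dcdf25 is an ancestor of 0f60457.
Ancestors of 0f60457: {0f60457, 5b22803, 8bd6994, bc2c811, dbf2fce, e366979, eab49c4}.
8dcdf25 is not among them, so fast-forward is not possible.

No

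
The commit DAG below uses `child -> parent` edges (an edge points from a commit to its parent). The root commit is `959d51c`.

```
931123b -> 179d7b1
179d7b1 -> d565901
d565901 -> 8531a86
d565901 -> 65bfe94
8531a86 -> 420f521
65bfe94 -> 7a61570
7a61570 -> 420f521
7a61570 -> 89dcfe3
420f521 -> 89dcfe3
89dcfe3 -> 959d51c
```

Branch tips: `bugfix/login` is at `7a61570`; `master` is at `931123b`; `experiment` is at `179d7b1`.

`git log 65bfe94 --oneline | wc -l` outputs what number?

5

Walking parent pointers from 65bfe94: reachable set = {420f521, 65bfe94, 7a61570, 89dcfe3, 959d51c}.
That is 5 commits.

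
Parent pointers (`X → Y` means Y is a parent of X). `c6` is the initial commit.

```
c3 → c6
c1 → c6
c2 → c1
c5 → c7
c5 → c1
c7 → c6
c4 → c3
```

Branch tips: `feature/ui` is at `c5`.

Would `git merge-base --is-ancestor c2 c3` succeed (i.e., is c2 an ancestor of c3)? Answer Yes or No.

No

Ancestors of c3: {c3, c6}.
c2 is not in that set, so it is not an ancestor of c3.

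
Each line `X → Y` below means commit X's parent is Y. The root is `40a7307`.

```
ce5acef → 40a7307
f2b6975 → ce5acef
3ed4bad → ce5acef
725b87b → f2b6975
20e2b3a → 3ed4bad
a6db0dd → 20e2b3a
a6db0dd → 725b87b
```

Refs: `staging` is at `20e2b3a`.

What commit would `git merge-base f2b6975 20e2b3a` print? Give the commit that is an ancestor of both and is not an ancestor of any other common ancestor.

Ancestors of f2b6975: {40a7307, ce5acef, f2b6975}.
Ancestors of 20e2b3a: {20e2b3a, 3ed4bad, 40a7307, ce5acef}.
Common ancestors: {40a7307, ce5acef}.
Among these, ce5acef is not an ancestor of any other common ancestor — it is the merge base.

ce5acef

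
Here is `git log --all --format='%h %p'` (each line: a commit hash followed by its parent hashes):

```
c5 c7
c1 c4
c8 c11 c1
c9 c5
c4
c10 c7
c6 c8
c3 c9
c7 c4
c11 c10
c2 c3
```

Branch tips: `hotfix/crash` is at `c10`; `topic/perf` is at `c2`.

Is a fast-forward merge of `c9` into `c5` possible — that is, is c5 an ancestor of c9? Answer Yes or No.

A fast-forward from c5 to c9 is possible iff c5 is an ancestor of c9.
Ancestors of c9: {c4, c5, c7, c9}.
c5 is among them, so fast-forward is possible.

Yes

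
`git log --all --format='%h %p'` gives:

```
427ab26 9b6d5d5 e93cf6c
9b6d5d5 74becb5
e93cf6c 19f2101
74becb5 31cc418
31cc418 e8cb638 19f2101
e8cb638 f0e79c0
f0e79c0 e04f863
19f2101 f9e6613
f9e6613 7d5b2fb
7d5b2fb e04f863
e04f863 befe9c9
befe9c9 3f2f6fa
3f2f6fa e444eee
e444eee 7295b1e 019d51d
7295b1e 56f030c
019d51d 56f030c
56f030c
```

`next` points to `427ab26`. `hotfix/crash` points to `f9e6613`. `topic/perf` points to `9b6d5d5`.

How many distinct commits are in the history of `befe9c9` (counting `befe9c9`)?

6

Walking parent pointers from befe9c9: reachable set = {019d51d, 3f2f6fa, 56f030c, 7295b1e, befe9c9, e444eee}.
That is 6 commits.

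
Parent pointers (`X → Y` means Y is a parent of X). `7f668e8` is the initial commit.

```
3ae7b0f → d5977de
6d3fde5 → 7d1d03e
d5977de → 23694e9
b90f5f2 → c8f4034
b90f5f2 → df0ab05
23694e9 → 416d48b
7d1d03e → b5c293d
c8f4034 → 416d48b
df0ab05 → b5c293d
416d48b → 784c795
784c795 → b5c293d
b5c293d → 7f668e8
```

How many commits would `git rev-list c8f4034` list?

Walking parent pointers from c8f4034: reachable set = {416d48b, 784c795, 7f668e8, b5c293d, c8f4034}.
That is 5 commits.

5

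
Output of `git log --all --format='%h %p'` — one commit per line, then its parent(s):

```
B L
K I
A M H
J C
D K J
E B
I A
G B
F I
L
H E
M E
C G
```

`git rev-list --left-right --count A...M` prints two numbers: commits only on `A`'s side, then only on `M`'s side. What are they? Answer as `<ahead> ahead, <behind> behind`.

2 ahead, 0 behind

Reachable from A: {A, B, E, H, L, M}.
Reachable from M: {B, E, L, M}.
Only in A's history (ahead): {A, H} — 2.
Only in M's history (behind): {} — 0.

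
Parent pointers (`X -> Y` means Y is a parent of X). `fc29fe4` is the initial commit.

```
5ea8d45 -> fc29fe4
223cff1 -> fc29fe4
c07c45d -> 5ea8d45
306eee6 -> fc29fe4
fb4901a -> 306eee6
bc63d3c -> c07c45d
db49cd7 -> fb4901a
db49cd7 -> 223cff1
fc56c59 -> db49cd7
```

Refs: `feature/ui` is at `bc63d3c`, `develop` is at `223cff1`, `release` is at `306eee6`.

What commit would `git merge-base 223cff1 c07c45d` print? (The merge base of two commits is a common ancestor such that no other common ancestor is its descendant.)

fc29fe4

Ancestors of 223cff1: {223cff1, fc29fe4}.
Ancestors of c07c45d: {5ea8d45, c07c45d, fc29fe4}.
Common ancestors: {fc29fe4}.
The only common ancestor is fc29fe4, so it is the merge base.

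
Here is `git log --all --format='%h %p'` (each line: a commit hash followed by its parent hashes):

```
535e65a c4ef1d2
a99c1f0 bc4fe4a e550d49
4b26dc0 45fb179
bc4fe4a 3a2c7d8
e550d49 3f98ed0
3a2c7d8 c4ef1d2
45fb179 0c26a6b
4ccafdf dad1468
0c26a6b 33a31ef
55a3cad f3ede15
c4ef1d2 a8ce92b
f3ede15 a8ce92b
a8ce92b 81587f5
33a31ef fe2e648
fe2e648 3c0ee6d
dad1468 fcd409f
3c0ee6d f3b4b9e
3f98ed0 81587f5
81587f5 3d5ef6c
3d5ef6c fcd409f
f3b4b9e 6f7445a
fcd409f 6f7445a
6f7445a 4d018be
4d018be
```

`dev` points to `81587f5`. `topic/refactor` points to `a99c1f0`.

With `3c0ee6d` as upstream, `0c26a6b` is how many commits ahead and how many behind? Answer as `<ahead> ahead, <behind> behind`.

Reachable from 0c26a6b: {0c26a6b, 33a31ef, 3c0ee6d, 4d018be, 6f7445a, f3b4b9e, fe2e648}.
Reachable from 3c0ee6d: {3c0ee6d, 4d018be, 6f7445a, f3b4b9e}.
Only in 0c26a6b's history (ahead): {0c26a6b, 33a31ef, fe2e648} — 3.
Only in 3c0ee6d's history (behind): {} — 0.

3 ahead, 0 behind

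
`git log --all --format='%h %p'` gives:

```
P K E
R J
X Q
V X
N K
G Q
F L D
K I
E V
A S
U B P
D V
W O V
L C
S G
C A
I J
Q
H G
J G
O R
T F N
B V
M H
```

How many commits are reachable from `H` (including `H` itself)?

Walking parent pointers from H: reachable set = {G, H, Q}.
That is 3 commits.

3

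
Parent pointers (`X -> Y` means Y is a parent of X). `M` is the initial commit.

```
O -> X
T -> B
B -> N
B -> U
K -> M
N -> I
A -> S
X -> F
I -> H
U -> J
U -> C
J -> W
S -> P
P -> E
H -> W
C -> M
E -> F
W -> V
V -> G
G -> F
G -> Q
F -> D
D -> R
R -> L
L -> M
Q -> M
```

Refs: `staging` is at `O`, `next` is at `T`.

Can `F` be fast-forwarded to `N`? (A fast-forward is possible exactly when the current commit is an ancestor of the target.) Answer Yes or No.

Yes

A fast-forward from F to N is possible iff F is an ancestor of N.
Ancestors of N: {D, F, G, H, I, L, M, N, Q, R, V, W}.
F is among them, so fast-forward is possible.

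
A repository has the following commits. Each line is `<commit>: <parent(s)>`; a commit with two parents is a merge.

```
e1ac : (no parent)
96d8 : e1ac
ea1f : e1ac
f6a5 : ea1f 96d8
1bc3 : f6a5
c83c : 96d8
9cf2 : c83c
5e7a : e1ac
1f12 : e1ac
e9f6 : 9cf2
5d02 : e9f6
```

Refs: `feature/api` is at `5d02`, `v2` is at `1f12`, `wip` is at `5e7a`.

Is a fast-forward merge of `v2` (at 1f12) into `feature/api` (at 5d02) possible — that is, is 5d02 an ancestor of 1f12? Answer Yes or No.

No

A fast-forward from 5d02 to 1f12 is possible iff 5d02 is an ancestor of 1f12.
Ancestors of 1f12: {1f12, e1ac}.
5d02 is not among them, so fast-forward is not possible.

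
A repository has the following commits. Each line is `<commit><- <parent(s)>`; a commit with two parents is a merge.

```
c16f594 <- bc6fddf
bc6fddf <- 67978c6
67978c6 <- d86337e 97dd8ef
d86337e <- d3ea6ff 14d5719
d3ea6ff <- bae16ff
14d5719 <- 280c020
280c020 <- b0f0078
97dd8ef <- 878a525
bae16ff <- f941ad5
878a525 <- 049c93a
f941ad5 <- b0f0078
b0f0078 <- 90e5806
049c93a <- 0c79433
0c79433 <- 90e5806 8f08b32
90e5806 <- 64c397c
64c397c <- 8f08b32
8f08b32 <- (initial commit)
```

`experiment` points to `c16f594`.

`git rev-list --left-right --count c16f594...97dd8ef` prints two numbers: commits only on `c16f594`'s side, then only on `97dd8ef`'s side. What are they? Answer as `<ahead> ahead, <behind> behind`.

10 ahead, 0 behind

Reachable from c16f594: {049c93a, 0c79433, 14d5719, 280c020, 64c397c, 67978c6, 878a525, 8f08b32, 90e5806, 97dd8ef, b0f0078, bae16ff, bc6fddf, c16f594, d3ea6ff, d86337e, f941ad5}.
Reachable from 97dd8ef: {049c93a, 0c79433, 64c397c, 878a525, 8f08b32, 90e5806, 97dd8ef}.
Only in c16f594's history (ahead): {14d5719, 280c020, 67978c6, b0f0078, bae16ff, bc6fddf, c16f594, d3ea6ff, d86337e, f941ad5} — 10.
Only in 97dd8ef's history (behind): {} — 0.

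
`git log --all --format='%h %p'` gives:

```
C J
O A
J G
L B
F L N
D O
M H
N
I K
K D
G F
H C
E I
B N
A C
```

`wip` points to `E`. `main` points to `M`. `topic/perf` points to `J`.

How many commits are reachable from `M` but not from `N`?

8

Reachable from M: {B, C, F, G, H, J, L, M, N}.
Reachable from N: {N}.
In M's history but not N's: {B, C, F, G, H, J, L, M} — 8 commits.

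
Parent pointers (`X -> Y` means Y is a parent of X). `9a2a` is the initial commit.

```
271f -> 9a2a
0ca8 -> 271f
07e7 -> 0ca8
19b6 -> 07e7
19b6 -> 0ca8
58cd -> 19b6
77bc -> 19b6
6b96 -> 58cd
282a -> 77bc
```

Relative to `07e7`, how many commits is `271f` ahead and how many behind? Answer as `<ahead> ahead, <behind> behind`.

Reachable from 271f: {271f, 9a2a}.
Reachable from 07e7: {07e7, 0ca8, 271f, 9a2a}.
Only in 271f's history (ahead): {} — 0.
Only in 07e7's history (behind): {07e7, 0ca8} — 2.

0 ahead, 2 behind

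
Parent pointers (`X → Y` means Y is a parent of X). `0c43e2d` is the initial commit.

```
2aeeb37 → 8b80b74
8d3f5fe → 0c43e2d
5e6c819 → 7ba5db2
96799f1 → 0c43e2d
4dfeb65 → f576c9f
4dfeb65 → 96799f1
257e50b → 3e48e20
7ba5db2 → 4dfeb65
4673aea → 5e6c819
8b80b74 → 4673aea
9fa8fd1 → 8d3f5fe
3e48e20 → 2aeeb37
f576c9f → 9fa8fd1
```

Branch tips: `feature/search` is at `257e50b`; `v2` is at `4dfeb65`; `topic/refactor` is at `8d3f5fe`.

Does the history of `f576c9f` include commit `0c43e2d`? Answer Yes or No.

Yes

Ancestors of f576c9f (commits reachable by following parents): {0c43e2d, 8d3f5fe, 9fa8fd1, f576c9f}.
0c43e2d is in that set, so it is an ancestor of f576c9f.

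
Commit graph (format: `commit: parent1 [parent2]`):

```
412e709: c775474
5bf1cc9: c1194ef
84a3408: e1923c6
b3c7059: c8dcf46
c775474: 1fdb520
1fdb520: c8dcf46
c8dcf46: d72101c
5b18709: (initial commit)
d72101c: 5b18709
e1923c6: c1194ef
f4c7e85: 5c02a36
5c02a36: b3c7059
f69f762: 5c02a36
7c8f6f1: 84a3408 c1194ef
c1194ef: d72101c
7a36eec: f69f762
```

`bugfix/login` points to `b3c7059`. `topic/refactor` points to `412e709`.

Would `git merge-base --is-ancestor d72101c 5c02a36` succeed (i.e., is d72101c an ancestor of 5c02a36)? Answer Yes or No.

Ancestors of 5c02a36 (commits reachable by following parents): {5b18709, 5c02a36, b3c7059, c8dcf46, d72101c}.
d72101c is in that set, so it is an ancestor of 5c02a36.

Yes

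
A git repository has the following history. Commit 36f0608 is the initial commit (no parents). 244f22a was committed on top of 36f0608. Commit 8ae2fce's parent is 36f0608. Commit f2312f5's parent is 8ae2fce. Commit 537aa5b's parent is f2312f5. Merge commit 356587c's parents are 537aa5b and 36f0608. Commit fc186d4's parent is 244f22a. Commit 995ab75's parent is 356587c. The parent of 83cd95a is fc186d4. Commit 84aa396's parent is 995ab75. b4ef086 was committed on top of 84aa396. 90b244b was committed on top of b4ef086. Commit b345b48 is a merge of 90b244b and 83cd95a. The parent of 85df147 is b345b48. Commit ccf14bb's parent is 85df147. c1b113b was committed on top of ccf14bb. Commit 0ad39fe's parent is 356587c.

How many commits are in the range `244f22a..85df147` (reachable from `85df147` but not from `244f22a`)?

Reachable from 85df147: {244f22a, 356587c, 36f0608, 537aa5b, 83cd95a, 84aa396, 85df147, 8ae2fce, 90b244b, 995ab75, b345b48, b4ef086, f2312f5, fc186d4}.
Reachable from 244f22a: {244f22a, 36f0608}.
In 85df147's history but not 244f22a's: {356587c, 537aa5b, 83cd95a, 84aa396, 85df147, 8ae2fce, 90b244b, 995ab75, b345b48, b4ef086, f2312f5, fc186d4} — 12 commits.

12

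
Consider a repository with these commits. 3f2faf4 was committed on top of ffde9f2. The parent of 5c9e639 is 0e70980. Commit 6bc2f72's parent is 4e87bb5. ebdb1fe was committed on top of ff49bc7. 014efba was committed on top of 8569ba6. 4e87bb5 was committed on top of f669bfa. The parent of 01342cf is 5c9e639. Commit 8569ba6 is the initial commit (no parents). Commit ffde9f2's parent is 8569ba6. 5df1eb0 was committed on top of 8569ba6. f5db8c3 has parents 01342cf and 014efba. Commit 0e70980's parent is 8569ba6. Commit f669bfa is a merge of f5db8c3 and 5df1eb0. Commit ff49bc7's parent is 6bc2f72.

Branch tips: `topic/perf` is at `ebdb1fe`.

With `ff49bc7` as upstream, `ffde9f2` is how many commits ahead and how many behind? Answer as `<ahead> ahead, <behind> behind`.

1 ahead, 10 behind

Reachable from ffde9f2: {8569ba6, ffde9f2}.
Reachable from ff49bc7: {01342cf, 014efba, 0e70980, 4e87bb5, 5c9e639, 5df1eb0, 6bc2f72, 8569ba6, f5db8c3, f669bfa, ff49bc7}.
Only in ffde9f2's history (ahead): {ffde9f2} — 1.
Only in ff49bc7's history (behind): {01342cf, 014efba, 0e70980, 4e87bb5, 5c9e639, 5df1eb0, 6bc2f72, f5db8c3, f669bfa, ff49bc7} — 10.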